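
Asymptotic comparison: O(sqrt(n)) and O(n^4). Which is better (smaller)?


sublinear grows slower than quartic
O(sqrt(n)) is asymptotically smaller; O(n^4) grows faster


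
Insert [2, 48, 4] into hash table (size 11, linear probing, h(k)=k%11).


Insertions: 2->slot 2; 48->slot 4; 4->slot 5
Table: [None, None, 2, None, 48, 4, None, None, None, None, None]


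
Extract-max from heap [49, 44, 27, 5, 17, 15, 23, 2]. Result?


Max = 49
Replace root with last, heapify down
Resulting heap: [44, 17, 27, 5, 2, 15, 23]


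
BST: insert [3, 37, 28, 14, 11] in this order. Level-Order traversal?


Root = 3; build tree by BST insertion.
Level-Order traversal: [3, 37, 28, 14, 11]


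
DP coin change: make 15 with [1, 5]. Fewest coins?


dp[0]=0; dp[i]=1+min(dp[i-c] for c in coins)
...dp[10]=2, dp[11]=3, dp[12]=4, dp[13]=5, dp[14]=6, dp[15]=3
Minimum coins for 15 = 3


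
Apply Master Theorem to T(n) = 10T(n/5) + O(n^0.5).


a=10, b=5, c=0.5. log_5(10)=1.431 > c=0.5. Case 1: O(n^log_b(a)) = O(n^1.431)
Complexity: O(n^1.431)


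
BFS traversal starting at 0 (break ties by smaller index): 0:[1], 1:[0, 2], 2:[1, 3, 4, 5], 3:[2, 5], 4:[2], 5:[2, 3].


BFS queue: start with [0]
Visit order: [0, 1, 2, 3, 4, 5]


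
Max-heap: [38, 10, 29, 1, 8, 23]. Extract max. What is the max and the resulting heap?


Max = 38
Replace root with last, heapify down
Resulting heap: [29, 10, 23, 1, 8]


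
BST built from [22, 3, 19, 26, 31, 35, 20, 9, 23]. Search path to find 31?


BST root = 22
Search for 31: compare at each node
Path: [22, 26, 31]


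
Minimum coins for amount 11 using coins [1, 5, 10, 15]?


dp[0]=0; dp[i]=1+min(dp[i-c] for c in coins)
...dp[6]=2, dp[7]=3, dp[8]=4, dp[9]=5, dp[10]=1, dp[11]=2
Minimum coins for 11 = 2


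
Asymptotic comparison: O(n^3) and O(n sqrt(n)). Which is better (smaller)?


n^1.5 grows slower than cubic
O(n sqrt(n)) is asymptotically smaller; O(n^3) grows faster


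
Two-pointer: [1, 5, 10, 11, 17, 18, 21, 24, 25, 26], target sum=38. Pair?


Two pointers: lo=0, hi=9
Found pair: (17, 21) summing to 38


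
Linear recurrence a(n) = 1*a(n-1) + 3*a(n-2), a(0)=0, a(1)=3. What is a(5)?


Build bottom-up:
...a(3)=12, a(4)=21, a(5)=1*21+3*12=57


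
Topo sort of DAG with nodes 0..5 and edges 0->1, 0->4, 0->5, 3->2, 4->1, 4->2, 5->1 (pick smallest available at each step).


Kahn's algorithm, process smallest node first
Order: [0, 3, 4, 2, 5, 1]


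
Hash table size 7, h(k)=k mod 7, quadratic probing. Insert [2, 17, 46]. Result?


Insertions: 2->slot 2; 17->slot 3; 46->slot 4
Table: [None, None, 2, 17, 46, None, None]


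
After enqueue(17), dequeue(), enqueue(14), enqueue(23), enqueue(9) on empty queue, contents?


enqueue(17) -> [17]
dequeue() returns 17 -> []
enqueue(14) -> [14]
enqueue(23) -> [14, 23]
enqueue(9) -> [14, 23, 9]
Final queue (front to back): [14, 23, 9]


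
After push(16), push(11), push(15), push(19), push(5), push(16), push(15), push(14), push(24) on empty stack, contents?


push(16) -> [16]
push(11) -> [16, 11]
push(15) -> [16, 11, 15]
push(19) -> [16, 11, 15, 19]
push(5) -> [16, 11, 15, 19, 5]
push(16) -> [16, 11, 15, 19, 5, 16]
push(15) -> [16, 11, 15, 19, 5, 16, 15]
push(14) -> [16, 11, 15, 19, 5, 16, 15, 14]
push(24) -> [16, 11, 15, 19, 5, 16, 15, 14, 24]
Final stack (bottom to top): [16, 11, 15, 19, 5, 16, 15, 14, 24]


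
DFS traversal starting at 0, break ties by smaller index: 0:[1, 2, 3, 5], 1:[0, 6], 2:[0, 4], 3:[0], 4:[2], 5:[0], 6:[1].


DFS stack-based: start with [0]
Visit order: [0, 1, 6, 2, 4, 3, 5]


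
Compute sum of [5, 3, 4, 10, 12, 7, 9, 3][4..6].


Prefix sums: [0, 5, 8, 12, 22, 34, 41, 50, 53]
Sum[4..6] = prefix[7] - prefix[4] = 50 - 22 = 28


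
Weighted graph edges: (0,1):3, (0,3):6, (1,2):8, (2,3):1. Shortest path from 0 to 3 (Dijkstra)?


Dijkstra from 0:
Distances: {0: 0, 1: 3, 2: 7, 3: 6}
Shortest distance to 3 = 6, path = [0, 3]


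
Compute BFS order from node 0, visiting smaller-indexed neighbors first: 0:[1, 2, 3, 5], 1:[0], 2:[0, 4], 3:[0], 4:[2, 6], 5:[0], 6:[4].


BFS queue: start with [0]
Visit order: [0, 1, 2, 3, 5, 4, 6]


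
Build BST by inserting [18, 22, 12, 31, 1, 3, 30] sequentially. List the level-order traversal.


Root = 18; build tree by BST insertion.
Level-Order traversal: [18, 12, 22, 1, 31, 3, 30]


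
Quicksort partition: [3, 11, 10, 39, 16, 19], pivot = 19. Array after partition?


Elements <= 19 go left of pivot.
Result: [3, 11, 10, 16, 19, 39], pivot at index 4


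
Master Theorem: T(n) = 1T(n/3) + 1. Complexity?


a=1, b=3, c=0. log_3(1)=0 = c=0. Case 2: O(n^c log n) = O(log n)
Complexity: O(log n)


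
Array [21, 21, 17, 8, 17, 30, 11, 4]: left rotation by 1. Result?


Left rotate by 1: [21, 17, 8, 17, 30, 11, 4, 21]


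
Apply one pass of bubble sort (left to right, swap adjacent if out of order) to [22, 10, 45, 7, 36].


After one pass: [10, 22, 7, 36, 45]


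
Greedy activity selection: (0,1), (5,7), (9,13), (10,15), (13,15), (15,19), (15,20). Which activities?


Greedy: pick earliest-ending, then skip overlaps.
Selected (5 activities): [(0, 1), (5, 7), (9, 13), (13, 15), (15, 19)]


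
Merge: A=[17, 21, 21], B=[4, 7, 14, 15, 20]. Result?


Compare heads, take smaller each step.
Merged: [4, 7, 14, 15, 17, 20, 21, 21]


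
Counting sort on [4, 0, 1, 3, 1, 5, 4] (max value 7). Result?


Count array: [1, 2, 0, 1, 2, 1, 0, 0]
Reconstruct: [0, 1, 1, 3, 4, 4, 5]


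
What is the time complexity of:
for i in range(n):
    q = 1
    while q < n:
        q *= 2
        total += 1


Per nesting level: O(n) * O(log n) = O(n log n)
Complexity: O(n log n)


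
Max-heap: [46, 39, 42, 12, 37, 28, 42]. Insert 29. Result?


Append 29: [46, 39, 42, 12, 37, 28, 42, 29]
Bubble up: swap idx 7(29) with idx 3(12)
Result: [46, 39, 42, 29, 37, 28, 42, 12]


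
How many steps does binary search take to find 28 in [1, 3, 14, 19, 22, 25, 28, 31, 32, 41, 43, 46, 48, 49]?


Search for 28:
[0,13] mid=6 arr[6]=28
Total: 1 comparisons


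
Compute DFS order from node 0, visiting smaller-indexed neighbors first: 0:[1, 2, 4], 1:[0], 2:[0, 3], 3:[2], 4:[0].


DFS stack-based: start with [0]
Visit order: [0, 1, 2, 3, 4]


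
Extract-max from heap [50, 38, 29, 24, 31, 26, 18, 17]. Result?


Max = 50
Replace root with last, heapify down
Resulting heap: [38, 31, 29, 24, 17, 26, 18]


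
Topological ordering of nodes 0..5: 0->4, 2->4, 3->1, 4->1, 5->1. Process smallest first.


Kahn's algorithm, process smallest node first
Order: [0, 2, 3, 4, 5, 1]


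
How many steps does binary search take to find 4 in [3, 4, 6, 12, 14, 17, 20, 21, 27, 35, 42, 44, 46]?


Search for 4:
[0,12] mid=6 arr[6]=20
[0,5] mid=2 arr[2]=6
[0,1] mid=0 arr[0]=3
[1,1] mid=1 arr[1]=4
Total: 4 comparisons


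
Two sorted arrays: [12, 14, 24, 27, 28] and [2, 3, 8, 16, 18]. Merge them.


Compare heads, take smaller each step.
Merged: [2, 3, 8, 12, 14, 16, 18, 24, 27, 28]


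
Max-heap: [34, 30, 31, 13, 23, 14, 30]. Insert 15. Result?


Append 15: [34, 30, 31, 13, 23, 14, 30, 15]
Bubble up: swap idx 7(15) with idx 3(13)
Result: [34, 30, 31, 15, 23, 14, 30, 13]


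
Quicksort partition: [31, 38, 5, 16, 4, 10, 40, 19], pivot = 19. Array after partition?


Elements <= 19 go left of pivot.
Result: [5, 16, 4, 10, 19, 38, 40, 31], pivot at index 4


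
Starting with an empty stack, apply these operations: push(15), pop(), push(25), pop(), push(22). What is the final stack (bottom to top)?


push(15) -> [15]
pop() returns 15 -> []
push(25) -> [25]
pop() returns 25 -> []
push(22) -> [22]
Final stack (bottom to top): [22]


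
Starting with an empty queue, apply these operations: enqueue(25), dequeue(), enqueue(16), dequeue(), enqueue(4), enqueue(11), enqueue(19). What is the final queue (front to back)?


enqueue(25) -> [25]
dequeue() returns 25 -> []
enqueue(16) -> [16]
dequeue() returns 16 -> []
enqueue(4) -> [4]
enqueue(11) -> [4, 11]
enqueue(19) -> [4, 11, 19]
Final queue (front to back): [4, 11, 19]


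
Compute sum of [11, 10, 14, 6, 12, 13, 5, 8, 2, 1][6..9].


Prefix sums: [0, 11, 21, 35, 41, 53, 66, 71, 79, 81, 82]
Sum[6..9] = prefix[10] - prefix[6] = 82 - 66 = 16


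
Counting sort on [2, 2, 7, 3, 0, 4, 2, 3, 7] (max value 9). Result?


Count array: [1, 0, 3, 2, 1, 0, 0, 2, 0, 0]
Reconstruct: [0, 2, 2, 2, 3, 3, 4, 7, 7]


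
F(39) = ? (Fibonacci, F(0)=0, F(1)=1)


F(n)=F(n-1)+F(n-2)
...F(37)=24157817, F(38)=39088169, F(39)=63245986


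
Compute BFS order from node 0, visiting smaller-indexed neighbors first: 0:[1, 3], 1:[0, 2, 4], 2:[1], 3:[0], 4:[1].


BFS queue: start with [0]
Visit order: [0, 1, 3, 2, 4]


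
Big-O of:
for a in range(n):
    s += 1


Per nesting level: O(n) = O(n)
Complexity: O(n)


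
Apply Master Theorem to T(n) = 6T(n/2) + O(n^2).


a=6, b=2, c=2. log_2(6)=2.585 > c=2. Case 1: O(n^log_b(a)) = O(n^2.585)
Complexity: O(n^2.585)


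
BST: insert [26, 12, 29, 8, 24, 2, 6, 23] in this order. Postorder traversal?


Root = 26; build tree by BST insertion.
Postorder traversal: [6, 2, 8, 23, 24, 12, 29, 26]


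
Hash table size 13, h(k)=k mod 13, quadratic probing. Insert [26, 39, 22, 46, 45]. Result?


Insertions: 26->slot 0; 39->slot 1; 22->slot 9; 46->slot 7; 45->slot 6
Table: [26, 39, None, None, None, None, 45, 46, None, 22, None, None, None]


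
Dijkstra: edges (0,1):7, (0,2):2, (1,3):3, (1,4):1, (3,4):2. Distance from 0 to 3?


Dijkstra from 0:
Distances: {0: 0, 1: 7, 2: 2, 3: 10, 4: 8}
Shortest distance to 3 = 10, path = [0, 1, 3]


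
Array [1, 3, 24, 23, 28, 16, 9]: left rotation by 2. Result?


Left rotate by 2: [24, 23, 28, 16, 9, 1, 3]


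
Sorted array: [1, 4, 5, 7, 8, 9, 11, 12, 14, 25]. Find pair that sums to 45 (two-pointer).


Two pointers: lo=0, hi=9
No pair sums to 45


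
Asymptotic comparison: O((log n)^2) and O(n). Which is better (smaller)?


polylogarithmic grows slower than linear
O((log n)^2) is asymptotically smaller; O(n) grows faster


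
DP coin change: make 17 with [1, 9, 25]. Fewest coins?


dp[0]=0; dp[i]=1+min(dp[i-c] for c in coins)
...dp[12]=4, dp[13]=5, dp[14]=6, dp[15]=7, dp[16]=8, dp[17]=9
Minimum coins for 17 = 9


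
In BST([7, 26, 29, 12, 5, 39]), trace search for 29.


BST root = 7
Search for 29: compare at each node
Path: [7, 26, 29]


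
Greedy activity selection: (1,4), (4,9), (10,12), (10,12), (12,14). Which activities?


Greedy: pick earliest-ending, then skip overlaps.
Selected (4 activities): [(1, 4), (4, 9), (10, 12), (12, 14)]


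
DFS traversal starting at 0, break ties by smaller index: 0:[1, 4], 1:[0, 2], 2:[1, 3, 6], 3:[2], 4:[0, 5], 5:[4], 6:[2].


DFS stack-based: start with [0]
Visit order: [0, 1, 2, 3, 6, 4, 5]


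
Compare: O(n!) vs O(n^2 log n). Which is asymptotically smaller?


n^2 log n grows slower than factorial
O(n^2 log n) is asymptotically smaller; O(n!) grows faster


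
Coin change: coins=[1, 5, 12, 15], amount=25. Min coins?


dp[0]=0; dp[i]=1+min(dp[i-c] for c in coins)
...dp[20]=2, dp[21]=3, dp[22]=3, dp[23]=4, dp[24]=2, dp[25]=3
Minimum coins for 25 = 3


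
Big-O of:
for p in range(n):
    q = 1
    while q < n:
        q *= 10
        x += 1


Per nesting level: O(n) * O(log n) = O(n log n)
Complexity: O(n log n)


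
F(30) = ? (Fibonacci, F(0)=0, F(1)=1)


F(n)=F(n-1)+F(n-2)
...F(28)=317811, F(29)=514229, F(30)=832040


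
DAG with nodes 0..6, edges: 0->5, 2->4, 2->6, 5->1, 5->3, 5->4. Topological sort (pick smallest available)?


Kahn's algorithm, process smallest node first
Order: [0, 2, 5, 1, 3, 4, 6]


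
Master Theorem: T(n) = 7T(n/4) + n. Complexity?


a=7, b=4, c=1. log_4(7)=1.404 > c=1. Case 1: O(n^log_b(a)) = O(n^1.404)
Complexity: O(n^1.404)


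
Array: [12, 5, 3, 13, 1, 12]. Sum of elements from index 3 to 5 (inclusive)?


Prefix sums: [0, 12, 17, 20, 33, 34, 46]
Sum[3..5] = prefix[6] - prefix[3] = 46 - 20 = 26


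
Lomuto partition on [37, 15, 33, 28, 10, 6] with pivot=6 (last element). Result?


Elements <= 6 go left of pivot.
Result: [6, 15, 33, 28, 10, 37], pivot at index 0


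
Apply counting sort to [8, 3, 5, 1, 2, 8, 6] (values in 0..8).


Count array: [0, 1, 1, 1, 0, 1, 1, 0, 2]
Reconstruct: [1, 2, 3, 5, 6, 8, 8]


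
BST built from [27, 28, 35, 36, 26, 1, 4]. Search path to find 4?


BST root = 27
Search for 4: compare at each node
Path: [27, 26, 1, 4]


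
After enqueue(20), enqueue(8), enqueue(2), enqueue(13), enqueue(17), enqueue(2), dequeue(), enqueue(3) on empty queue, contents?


enqueue(20) -> [20]
enqueue(8) -> [20, 8]
enqueue(2) -> [20, 8, 2]
enqueue(13) -> [20, 8, 2, 13]
enqueue(17) -> [20, 8, 2, 13, 17]
enqueue(2) -> [20, 8, 2, 13, 17, 2]
dequeue() returns 20 -> [8, 2, 13, 17, 2]
enqueue(3) -> [8, 2, 13, 17, 2, 3]
Final queue (front to back): [8, 2, 13, 17, 2, 3]


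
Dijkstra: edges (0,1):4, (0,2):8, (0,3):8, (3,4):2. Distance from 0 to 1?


Dijkstra from 0:
Distances: {0: 0, 1: 4, 2: 8, 3: 8, 4: 10}
Shortest distance to 1 = 4, path = [0, 1]


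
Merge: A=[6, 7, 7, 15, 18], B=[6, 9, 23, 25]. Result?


Compare heads, take smaller each step.
Merged: [6, 6, 7, 7, 9, 15, 18, 23, 25]


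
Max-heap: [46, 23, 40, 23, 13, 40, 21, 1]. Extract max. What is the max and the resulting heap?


Max = 46
Replace root with last, heapify down
Resulting heap: [40, 23, 40, 23, 13, 1, 21]


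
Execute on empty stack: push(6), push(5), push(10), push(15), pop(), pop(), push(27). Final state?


push(6) -> [6]
push(5) -> [6, 5]
push(10) -> [6, 5, 10]
push(15) -> [6, 5, 10, 15]
pop() returns 15 -> [6, 5, 10]
pop() returns 10 -> [6, 5]
push(27) -> [6, 5, 27]
Final stack (bottom to top): [6, 5, 27]


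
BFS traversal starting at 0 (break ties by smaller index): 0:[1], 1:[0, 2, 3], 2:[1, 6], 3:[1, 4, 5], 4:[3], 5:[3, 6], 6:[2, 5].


BFS queue: start with [0]
Visit order: [0, 1, 2, 3, 6, 4, 5]


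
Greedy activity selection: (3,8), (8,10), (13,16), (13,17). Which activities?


Greedy: pick earliest-ending, then skip overlaps.
Selected (3 activities): [(3, 8), (8, 10), (13, 16)]


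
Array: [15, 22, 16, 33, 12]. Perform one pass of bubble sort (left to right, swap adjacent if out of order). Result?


After one pass: [15, 16, 22, 12, 33]


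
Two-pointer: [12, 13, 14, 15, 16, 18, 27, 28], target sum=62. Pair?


Two pointers: lo=0, hi=7
No pair sums to 62


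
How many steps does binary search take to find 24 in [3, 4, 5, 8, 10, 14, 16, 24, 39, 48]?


Search for 24:
[0,9] mid=4 arr[4]=10
[5,9] mid=7 arr[7]=24
Total: 2 comparisons


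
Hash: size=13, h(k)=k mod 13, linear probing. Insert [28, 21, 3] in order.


Insertions: 28->slot 2; 21->slot 8; 3->slot 3
Table: [None, None, 28, 3, None, None, None, None, 21, None, None, None, None]


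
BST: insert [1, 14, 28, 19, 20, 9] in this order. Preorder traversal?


Root = 1; build tree by BST insertion.
Preorder traversal: [1, 14, 9, 28, 19, 20]


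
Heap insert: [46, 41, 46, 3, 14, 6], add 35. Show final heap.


Append 35: [46, 41, 46, 3, 14, 6, 35]
Bubble up: no swaps needed
Result: [46, 41, 46, 3, 14, 6, 35]


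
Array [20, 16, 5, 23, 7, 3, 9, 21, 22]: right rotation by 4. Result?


Right rotate by 4: [3, 9, 21, 22, 20, 16, 5, 23, 7]


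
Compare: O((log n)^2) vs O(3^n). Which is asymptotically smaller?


polylogarithmic grows slower than exponential (base 3)
O((log n)^2) is asymptotically smaller; O(3^n) grows faster


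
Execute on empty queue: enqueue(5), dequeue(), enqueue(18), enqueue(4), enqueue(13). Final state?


enqueue(5) -> [5]
dequeue() returns 5 -> []
enqueue(18) -> [18]
enqueue(4) -> [18, 4]
enqueue(13) -> [18, 4, 13]
Final queue (front to back): [18, 4, 13]


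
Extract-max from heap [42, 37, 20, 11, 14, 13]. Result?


Max = 42
Replace root with last, heapify down
Resulting heap: [37, 14, 20, 11, 13]


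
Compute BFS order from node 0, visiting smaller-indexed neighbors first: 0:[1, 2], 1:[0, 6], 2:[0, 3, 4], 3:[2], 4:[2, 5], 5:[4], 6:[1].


BFS queue: start with [0]
Visit order: [0, 1, 2, 6, 3, 4, 5]


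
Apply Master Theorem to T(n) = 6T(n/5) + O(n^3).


a=6, b=5, c=3. log_5(6)=1.113 < c=3. Case 3: O(n^c) = O(n^3)
Complexity: O(n^3)


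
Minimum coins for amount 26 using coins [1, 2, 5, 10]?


dp[0]=0; dp[i]=1+min(dp[i-c] for c in coins)
...dp[21]=3, dp[22]=3, dp[23]=4, dp[24]=4, dp[25]=3, dp[26]=4
Minimum coins for 26 = 4


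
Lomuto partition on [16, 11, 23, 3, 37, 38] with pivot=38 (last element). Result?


Elements <= 38 go left of pivot.
Result: [16, 11, 23, 3, 37, 38], pivot at index 5


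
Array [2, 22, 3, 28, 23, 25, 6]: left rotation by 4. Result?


Left rotate by 4: [23, 25, 6, 2, 22, 3, 28]


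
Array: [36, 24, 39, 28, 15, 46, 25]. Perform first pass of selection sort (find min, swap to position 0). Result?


After one pass: [15, 24, 39, 28, 36, 46, 25]


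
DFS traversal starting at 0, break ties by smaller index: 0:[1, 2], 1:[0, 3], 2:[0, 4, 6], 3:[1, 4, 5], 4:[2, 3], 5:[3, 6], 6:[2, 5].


DFS stack-based: start with [0]
Visit order: [0, 1, 3, 4, 2, 6, 5]


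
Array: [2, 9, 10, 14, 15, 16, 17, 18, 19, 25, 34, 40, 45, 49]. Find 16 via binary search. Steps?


Search for 16:
[0,13] mid=6 arr[6]=17
[0,5] mid=2 arr[2]=10
[3,5] mid=4 arr[4]=15
[5,5] mid=5 arr[5]=16
Total: 4 comparisons


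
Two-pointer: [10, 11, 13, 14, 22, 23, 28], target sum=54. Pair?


Two pointers: lo=0, hi=6
No pair sums to 54


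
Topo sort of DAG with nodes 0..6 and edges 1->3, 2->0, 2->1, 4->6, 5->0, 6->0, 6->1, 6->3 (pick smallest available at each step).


Kahn's algorithm, process smallest node first
Order: [2, 4, 5, 6, 0, 1, 3]


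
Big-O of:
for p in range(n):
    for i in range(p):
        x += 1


Per nesting level: O(n) * O(n) [triangular over p] = O(n^2)
Complexity: O(n^2)


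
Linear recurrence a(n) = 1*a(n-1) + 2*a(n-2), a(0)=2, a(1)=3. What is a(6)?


Build bottom-up:
...a(4)=27, a(5)=53, a(6)=1*53+2*27=107


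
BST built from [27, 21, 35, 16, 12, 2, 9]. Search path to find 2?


BST root = 27
Search for 2: compare at each node
Path: [27, 21, 16, 12, 2]


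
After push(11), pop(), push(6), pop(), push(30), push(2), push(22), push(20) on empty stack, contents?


push(11) -> [11]
pop() returns 11 -> []
push(6) -> [6]
pop() returns 6 -> []
push(30) -> [30]
push(2) -> [30, 2]
push(22) -> [30, 2, 22]
push(20) -> [30, 2, 22, 20]
Final stack (bottom to top): [30, 2, 22, 20]


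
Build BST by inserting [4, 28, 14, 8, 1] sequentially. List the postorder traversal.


Root = 4; build tree by BST insertion.
Postorder traversal: [1, 8, 14, 28, 4]


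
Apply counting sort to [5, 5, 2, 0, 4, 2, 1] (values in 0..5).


Count array: [1, 1, 2, 0, 1, 2]
Reconstruct: [0, 1, 2, 2, 4, 5, 5]


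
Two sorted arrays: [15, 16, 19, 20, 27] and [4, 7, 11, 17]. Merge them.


Compare heads, take smaller each step.
Merged: [4, 7, 11, 15, 16, 17, 19, 20, 27]


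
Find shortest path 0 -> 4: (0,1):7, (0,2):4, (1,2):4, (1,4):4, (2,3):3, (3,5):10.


Dijkstra from 0:
Distances: {0: 0, 1: 7, 2: 4, 3: 7, 4: 11, 5: 17}
Shortest distance to 4 = 11, path = [0, 1, 4]


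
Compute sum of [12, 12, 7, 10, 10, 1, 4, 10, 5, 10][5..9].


Prefix sums: [0, 12, 24, 31, 41, 51, 52, 56, 66, 71, 81]
Sum[5..9] = prefix[10] - prefix[5] = 81 - 51 = 30


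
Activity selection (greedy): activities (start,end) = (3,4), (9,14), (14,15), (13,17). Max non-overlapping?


Greedy: pick earliest-ending, then skip overlaps.
Selected (3 activities): [(3, 4), (9, 14), (14, 15)]


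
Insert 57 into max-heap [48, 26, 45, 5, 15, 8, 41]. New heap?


Append 57: [48, 26, 45, 5, 15, 8, 41, 57]
Bubble up: swap idx 7(57) with idx 3(5); swap idx 3(57) with idx 1(26); swap idx 1(57) with idx 0(48)
Result: [57, 48, 45, 26, 15, 8, 41, 5]


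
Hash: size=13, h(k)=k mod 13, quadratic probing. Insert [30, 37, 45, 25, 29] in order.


Insertions: 30->slot 4; 37->slot 11; 45->slot 6; 25->slot 12; 29->slot 3
Table: [None, None, None, 29, 30, None, 45, None, None, None, None, 37, 25]


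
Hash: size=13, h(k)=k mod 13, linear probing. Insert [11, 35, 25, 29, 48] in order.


Insertions: 11->slot 11; 35->slot 9; 25->slot 12; 29->slot 3; 48->slot 10
Table: [None, None, None, 29, None, None, None, None, None, 35, 48, 11, 25]


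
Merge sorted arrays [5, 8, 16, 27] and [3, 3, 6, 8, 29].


Compare heads, take smaller each step.
Merged: [3, 3, 5, 6, 8, 8, 16, 27, 29]


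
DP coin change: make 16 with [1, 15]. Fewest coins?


dp[0]=0; dp[i]=1+min(dp[i-c] for c in coins)
...dp[11]=11, dp[12]=12, dp[13]=13, dp[14]=14, dp[15]=1, dp[16]=2
Minimum coins for 16 = 2


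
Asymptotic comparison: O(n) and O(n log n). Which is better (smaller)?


linear grows slower than linearithmic
O(n) is asymptotically smaller; O(n log n) grows faster


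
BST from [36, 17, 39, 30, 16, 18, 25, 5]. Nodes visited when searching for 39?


BST root = 36
Search for 39: compare at each node
Path: [36, 39]


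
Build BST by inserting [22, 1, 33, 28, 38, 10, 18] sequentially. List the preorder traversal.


Root = 22; build tree by BST insertion.
Preorder traversal: [22, 1, 10, 18, 33, 28, 38]


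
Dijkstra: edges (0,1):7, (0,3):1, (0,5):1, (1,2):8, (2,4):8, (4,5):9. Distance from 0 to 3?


Dijkstra from 0:
Distances: {0: 0, 1: 7, 2: 15, 3: 1, 4: 10, 5: 1}
Shortest distance to 3 = 1, path = [0, 3]


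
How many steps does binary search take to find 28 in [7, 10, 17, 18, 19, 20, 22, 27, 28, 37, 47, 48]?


Search for 28:
[0,11] mid=5 arr[5]=20
[6,11] mid=8 arr[8]=28
Total: 2 comparisons


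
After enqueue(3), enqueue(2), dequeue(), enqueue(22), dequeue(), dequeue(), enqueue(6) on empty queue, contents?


enqueue(3) -> [3]
enqueue(2) -> [3, 2]
dequeue() returns 3 -> [2]
enqueue(22) -> [2, 22]
dequeue() returns 2 -> [22]
dequeue() returns 22 -> []
enqueue(6) -> [6]
Final queue (front to back): [6]


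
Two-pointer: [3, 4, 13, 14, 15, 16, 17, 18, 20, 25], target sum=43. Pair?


Two pointers: lo=0, hi=9
Found pair: (18, 25) summing to 43


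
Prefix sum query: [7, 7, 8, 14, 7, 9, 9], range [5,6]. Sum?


Prefix sums: [0, 7, 14, 22, 36, 43, 52, 61]
Sum[5..6] = prefix[7] - prefix[5] = 61 - 43 = 18


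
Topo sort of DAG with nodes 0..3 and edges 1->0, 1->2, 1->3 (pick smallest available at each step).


Kahn's algorithm, process smallest node first
Order: [1, 0, 2, 3]


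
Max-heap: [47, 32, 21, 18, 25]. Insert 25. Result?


Append 25: [47, 32, 21, 18, 25, 25]
Bubble up: swap idx 5(25) with idx 2(21)
Result: [47, 32, 25, 18, 25, 21]


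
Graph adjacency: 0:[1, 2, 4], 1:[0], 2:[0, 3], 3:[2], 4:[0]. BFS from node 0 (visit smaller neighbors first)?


BFS queue: start with [0]
Visit order: [0, 1, 2, 4, 3]


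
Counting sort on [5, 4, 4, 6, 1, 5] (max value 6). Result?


Count array: [0, 1, 0, 0, 2, 2, 1]
Reconstruct: [1, 4, 4, 5, 5, 6]


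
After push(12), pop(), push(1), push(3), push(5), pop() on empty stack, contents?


push(12) -> [12]
pop() returns 12 -> []
push(1) -> [1]
push(3) -> [1, 3]
push(5) -> [1, 3, 5]
pop() returns 5 -> [1, 3]
Final stack (bottom to top): [1, 3]


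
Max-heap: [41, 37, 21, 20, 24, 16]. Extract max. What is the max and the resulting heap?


Max = 41
Replace root with last, heapify down
Resulting heap: [37, 24, 21, 20, 16]


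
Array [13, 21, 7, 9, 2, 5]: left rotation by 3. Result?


Left rotate by 3: [9, 2, 5, 13, 21, 7]


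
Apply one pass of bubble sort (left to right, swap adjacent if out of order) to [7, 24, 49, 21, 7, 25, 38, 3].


After one pass: [7, 24, 21, 7, 25, 38, 3, 49]


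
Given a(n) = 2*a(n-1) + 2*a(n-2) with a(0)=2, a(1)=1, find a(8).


Build bottom-up:
...a(6)=296, a(7)=808, a(8)=2*808+2*296=2208


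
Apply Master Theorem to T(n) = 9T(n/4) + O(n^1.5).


a=9, b=4, c=1.5. log_4(9)=1.585 > c=1.5. Case 1: O(n^log_b(a)) = O(n^1.585)
Complexity: O(n^1.585)


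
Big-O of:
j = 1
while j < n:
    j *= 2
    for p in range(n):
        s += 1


Per nesting level: O(log n) * O(n) = O(n log n)
Complexity: O(n log n)


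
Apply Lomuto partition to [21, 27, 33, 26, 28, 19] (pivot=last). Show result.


Elements <= 19 go left of pivot.
Result: [19, 27, 33, 26, 28, 21], pivot at index 0


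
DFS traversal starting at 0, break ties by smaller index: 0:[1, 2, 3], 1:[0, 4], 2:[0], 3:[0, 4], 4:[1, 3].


DFS stack-based: start with [0]
Visit order: [0, 1, 4, 3, 2]


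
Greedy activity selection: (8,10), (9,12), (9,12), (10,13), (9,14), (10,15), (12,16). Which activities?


Greedy: pick earliest-ending, then skip overlaps.
Selected (2 activities): [(8, 10), (10, 13)]


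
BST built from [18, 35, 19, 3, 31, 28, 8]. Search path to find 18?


BST root = 18
Search for 18: compare at each node
Path: [18]


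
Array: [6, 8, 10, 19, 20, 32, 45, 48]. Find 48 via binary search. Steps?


Search for 48:
[0,7] mid=3 arr[3]=19
[4,7] mid=5 arr[5]=32
[6,7] mid=6 arr[6]=45
[7,7] mid=7 arr[7]=48
Total: 4 comparisons


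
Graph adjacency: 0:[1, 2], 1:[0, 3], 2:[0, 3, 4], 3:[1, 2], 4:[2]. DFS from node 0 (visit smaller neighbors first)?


DFS stack-based: start with [0]
Visit order: [0, 1, 3, 2, 4]


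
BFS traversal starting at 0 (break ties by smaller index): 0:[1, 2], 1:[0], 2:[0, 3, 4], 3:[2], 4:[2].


BFS queue: start with [0]
Visit order: [0, 1, 2, 3, 4]


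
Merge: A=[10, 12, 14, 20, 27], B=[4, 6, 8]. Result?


Compare heads, take smaller each step.
Merged: [4, 6, 8, 10, 12, 14, 20, 27]


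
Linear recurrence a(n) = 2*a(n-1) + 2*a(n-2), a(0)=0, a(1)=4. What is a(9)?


Build bottom-up:
...a(7)=1312, a(8)=3584, a(9)=2*3584+2*1312=9792


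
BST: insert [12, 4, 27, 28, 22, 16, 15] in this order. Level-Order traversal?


Root = 12; build tree by BST insertion.
Level-Order traversal: [12, 4, 27, 22, 28, 16, 15]


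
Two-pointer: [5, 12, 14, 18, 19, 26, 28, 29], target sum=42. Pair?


Two pointers: lo=0, hi=7
Found pair: (14, 28) summing to 42


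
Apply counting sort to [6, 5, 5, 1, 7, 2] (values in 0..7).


Count array: [0, 1, 1, 0, 0, 2, 1, 1]
Reconstruct: [1, 2, 5, 5, 6, 7]


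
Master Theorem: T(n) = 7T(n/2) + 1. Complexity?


a=7, b=2, c=0. log_2(7)=2.807 > c=0. Case 1: O(n^log_b(a)) = O(n^2.807)
Complexity: O(n^2.807)


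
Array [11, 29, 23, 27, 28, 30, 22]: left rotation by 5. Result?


Left rotate by 5: [30, 22, 11, 29, 23, 27, 28]


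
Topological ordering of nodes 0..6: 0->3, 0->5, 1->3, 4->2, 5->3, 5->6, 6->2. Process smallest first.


Kahn's algorithm, process smallest node first
Order: [0, 1, 4, 5, 3, 6, 2]


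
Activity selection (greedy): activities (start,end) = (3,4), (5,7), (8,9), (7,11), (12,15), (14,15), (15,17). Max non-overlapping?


Greedy: pick earliest-ending, then skip overlaps.
Selected (5 activities): [(3, 4), (5, 7), (8, 9), (12, 15), (15, 17)]


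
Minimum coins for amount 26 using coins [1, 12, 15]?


dp[0]=0; dp[i]=1+min(dp[i-c] for c in coins)
...dp[21]=7, dp[22]=8, dp[23]=9, dp[24]=2, dp[25]=3, dp[26]=4
Minimum coins for 26 = 4


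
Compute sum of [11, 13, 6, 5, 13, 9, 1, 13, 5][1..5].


Prefix sums: [0, 11, 24, 30, 35, 48, 57, 58, 71, 76]
Sum[1..5] = prefix[6] - prefix[1] = 57 - 11 = 46


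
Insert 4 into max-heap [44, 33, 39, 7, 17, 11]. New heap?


Append 4: [44, 33, 39, 7, 17, 11, 4]
Bubble up: no swaps needed
Result: [44, 33, 39, 7, 17, 11, 4]


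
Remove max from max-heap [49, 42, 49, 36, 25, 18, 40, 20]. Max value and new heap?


Max = 49
Replace root with last, heapify down
Resulting heap: [49, 42, 40, 36, 25, 18, 20]


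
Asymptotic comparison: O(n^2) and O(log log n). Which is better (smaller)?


double-logarithmic grows slower than quadratic
O(log log n) is asymptotically smaller; O(n^2) grows faster


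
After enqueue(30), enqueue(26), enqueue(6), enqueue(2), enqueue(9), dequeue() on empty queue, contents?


enqueue(30) -> [30]
enqueue(26) -> [30, 26]
enqueue(6) -> [30, 26, 6]
enqueue(2) -> [30, 26, 6, 2]
enqueue(9) -> [30, 26, 6, 2, 9]
dequeue() returns 30 -> [26, 6, 2, 9]
Final queue (front to back): [26, 6, 2, 9]


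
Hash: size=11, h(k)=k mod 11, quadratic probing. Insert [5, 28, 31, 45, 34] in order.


Insertions: 5->slot 5; 28->slot 6; 31->slot 9; 45->slot 1; 34->slot 2
Table: [None, 45, 34, None, None, 5, 28, None, None, 31, None]


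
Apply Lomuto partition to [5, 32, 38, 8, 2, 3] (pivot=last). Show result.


Elements <= 3 go left of pivot.
Result: [2, 3, 38, 8, 5, 32], pivot at index 1


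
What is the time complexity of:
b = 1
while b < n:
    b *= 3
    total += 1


Per nesting level: O(log n) = O(log n)
Complexity: O(log n)


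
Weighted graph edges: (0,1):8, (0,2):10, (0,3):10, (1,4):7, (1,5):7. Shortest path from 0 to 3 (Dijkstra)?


Dijkstra from 0:
Distances: {0: 0, 1: 8, 2: 10, 3: 10, 4: 15, 5: 15}
Shortest distance to 3 = 10, path = [0, 3]


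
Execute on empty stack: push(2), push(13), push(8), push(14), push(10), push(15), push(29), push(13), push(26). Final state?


push(2) -> [2]
push(13) -> [2, 13]
push(8) -> [2, 13, 8]
push(14) -> [2, 13, 8, 14]
push(10) -> [2, 13, 8, 14, 10]
push(15) -> [2, 13, 8, 14, 10, 15]
push(29) -> [2, 13, 8, 14, 10, 15, 29]
push(13) -> [2, 13, 8, 14, 10, 15, 29, 13]
push(26) -> [2, 13, 8, 14, 10, 15, 29, 13, 26]
Final stack (bottom to top): [2, 13, 8, 14, 10, 15, 29, 13, 26]


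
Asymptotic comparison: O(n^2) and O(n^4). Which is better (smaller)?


quadratic grows slower than quartic
O(n^2) is asymptotically smaller; O(n^4) grows faster


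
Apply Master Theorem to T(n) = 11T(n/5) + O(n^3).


a=11, b=5, c=3. log_5(11)=1.490 < c=3. Case 3: O(n^c) = O(n^3)
Complexity: O(n^3)


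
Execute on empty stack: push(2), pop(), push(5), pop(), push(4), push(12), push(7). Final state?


push(2) -> [2]
pop() returns 2 -> []
push(5) -> [5]
pop() returns 5 -> []
push(4) -> [4]
push(12) -> [4, 12]
push(7) -> [4, 12, 7]
Final stack (bottom to top): [4, 12, 7]


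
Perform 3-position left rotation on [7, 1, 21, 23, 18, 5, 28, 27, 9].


Left rotate by 3: [23, 18, 5, 28, 27, 9, 7, 1, 21]


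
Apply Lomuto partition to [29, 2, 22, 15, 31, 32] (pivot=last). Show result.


Elements <= 32 go left of pivot.
Result: [29, 2, 22, 15, 31, 32], pivot at index 5


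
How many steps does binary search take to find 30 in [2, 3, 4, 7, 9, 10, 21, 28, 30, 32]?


Search for 30:
[0,9] mid=4 arr[4]=9
[5,9] mid=7 arr[7]=28
[8,9] mid=8 arr[8]=30
Total: 3 comparisons


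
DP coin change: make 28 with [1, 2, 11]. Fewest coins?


dp[0]=0; dp[i]=1+min(dp[i-c] for c in coins)
...dp[23]=3, dp[24]=3, dp[25]=4, dp[26]=4, dp[27]=5, dp[28]=5
Minimum coins for 28 = 5


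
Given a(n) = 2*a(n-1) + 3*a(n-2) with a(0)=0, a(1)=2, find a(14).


Build bottom-up:
...a(12)=265720, a(13)=797162, a(14)=2*797162+3*265720=2391484


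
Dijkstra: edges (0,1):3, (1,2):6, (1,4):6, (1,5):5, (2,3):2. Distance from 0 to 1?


Dijkstra from 0:
Distances: {0: 0, 1: 3, 2: 9, 3: 11, 4: 9, 5: 8}
Shortest distance to 1 = 3, path = [0, 1]


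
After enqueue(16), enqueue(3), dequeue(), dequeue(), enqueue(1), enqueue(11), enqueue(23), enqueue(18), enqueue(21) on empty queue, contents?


enqueue(16) -> [16]
enqueue(3) -> [16, 3]
dequeue() returns 16 -> [3]
dequeue() returns 3 -> []
enqueue(1) -> [1]
enqueue(11) -> [1, 11]
enqueue(23) -> [1, 11, 23]
enqueue(18) -> [1, 11, 23, 18]
enqueue(21) -> [1, 11, 23, 18, 21]
Final queue (front to back): [1, 11, 23, 18, 21]


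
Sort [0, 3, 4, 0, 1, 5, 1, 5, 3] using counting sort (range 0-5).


Count array: [2, 2, 0, 2, 1, 2]
Reconstruct: [0, 0, 1, 1, 3, 3, 4, 5, 5]


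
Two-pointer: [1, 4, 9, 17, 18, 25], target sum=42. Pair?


Two pointers: lo=0, hi=5
Found pair: (17, 25) summing to 42


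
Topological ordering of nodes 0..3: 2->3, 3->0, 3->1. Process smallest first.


Kahn's algorithm, process smallest node first
Order: [2, 3, 0, 1]


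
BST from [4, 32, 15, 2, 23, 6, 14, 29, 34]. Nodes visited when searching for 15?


BST root = 4
Search for 15: compare at each node
Path: [4, 32, 15]


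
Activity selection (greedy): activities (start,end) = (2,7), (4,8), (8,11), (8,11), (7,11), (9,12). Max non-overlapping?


Greedy: pick earliest-ending, then skip overlaps.
Selected (2 activities): [(2, 7), (8, 11)]


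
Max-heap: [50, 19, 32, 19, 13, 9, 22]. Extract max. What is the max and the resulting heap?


Max = 50
Replace root with last, heapify down
Resulting heap: [32, 19, 22, 19, 13, 9]


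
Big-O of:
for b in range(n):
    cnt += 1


Per nesting level: O(n) = O(n)
Complexity: O(n)


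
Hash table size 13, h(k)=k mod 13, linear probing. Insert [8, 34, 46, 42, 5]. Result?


Insertions: 8->slot 8; 34->slot 9; 46->slot 7; 42->slot 3; 5->slot 5
Table: [None, None, None, 42, None, 5, None, 46, 8, 34, None, None, None]


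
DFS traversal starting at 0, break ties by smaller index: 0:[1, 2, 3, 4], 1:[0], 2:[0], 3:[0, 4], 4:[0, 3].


DFS stack-based: start with [0]
Visit order: [0, 1, 2, 3, 4]


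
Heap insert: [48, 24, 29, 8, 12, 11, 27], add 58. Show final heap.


Append 58: [48, 24, 29, 8, 12, 11, 27, 58]
Bubble up: swap idx 7(58) with idx 3(8); swap idx 3(58) with idx 1(24); swap idx 1(58) with idx 0(48)
Result: [58, 48, 29, 24, 12, 11, 27, 8]


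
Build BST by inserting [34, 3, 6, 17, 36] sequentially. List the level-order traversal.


Root = 34; build tree by BST insertion.
Level-Order traversal: [34, 3, 36, 6, 17]


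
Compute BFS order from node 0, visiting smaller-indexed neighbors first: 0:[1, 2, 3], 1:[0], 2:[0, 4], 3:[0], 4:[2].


BFS queue: start with [0]
Visit order: [0, 1, 2, 3, 4]


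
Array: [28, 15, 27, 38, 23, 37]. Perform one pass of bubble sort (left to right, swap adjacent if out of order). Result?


After one pass: [15, 27, 28, 23, 37, 38]


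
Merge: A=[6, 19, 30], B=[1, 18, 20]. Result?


Compare heads, take smaller each step.
Merged: [1, 6, 18, 19, 20, 30]


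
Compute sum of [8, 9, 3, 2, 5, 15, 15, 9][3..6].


Prefix sums: [0, 8, 17, 20, 22, 27, 42, 57, 66]
Sum[3..6] = prefix[7] - prefix[3] = 57 - 20 = 37


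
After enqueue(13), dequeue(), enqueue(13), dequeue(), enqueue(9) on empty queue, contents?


enqueue(13) -> [13]
dequeue() returns 13 -> []
enqueue(13) -> [13]
dequeue() returns 13 -> []
enqueue(9) -> [9]
Final queue (front to back): [9]


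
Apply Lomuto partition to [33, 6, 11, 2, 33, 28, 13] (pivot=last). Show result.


Elements <= 13 go left of pivot.
Result: [6, 11, 2, 13, 33, 28, 33], pivot at index 3


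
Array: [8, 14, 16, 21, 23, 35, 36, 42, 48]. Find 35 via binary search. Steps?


Search for 35:
[0,8] mid=4 arr[4]=23
[5,8] mid=6 arr[6]=36
[5,5] mid=5 arr[5]=35
Total: 3 comparisons


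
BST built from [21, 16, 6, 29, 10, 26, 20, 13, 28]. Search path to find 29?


BST root = 21
Search for 29: compare at each node
Path: [21, 29]


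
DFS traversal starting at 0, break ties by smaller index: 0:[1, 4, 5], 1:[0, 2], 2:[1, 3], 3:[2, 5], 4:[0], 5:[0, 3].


DFS stack-based: start with [0]
Visit order: [0, 1, 2, 3, 5, 4]


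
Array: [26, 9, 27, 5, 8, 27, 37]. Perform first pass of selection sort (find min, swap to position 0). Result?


After one pass: [5, 9, 27, 26, 8, 27, 37]


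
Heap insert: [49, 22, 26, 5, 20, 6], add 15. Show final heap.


Append 15: [49, 22, 26, 5, 20, 6, 15]
Bubble up: no swaps needed
Result: [49, 22, 26, 5, 20, 6, 15]


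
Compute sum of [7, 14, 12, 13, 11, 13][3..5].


Prefix sums: [0, 7, 21, 33, 46, 57, 70]
Sum[3..5] = prefix[6] - prefix[3] = 70 - 33 = 37


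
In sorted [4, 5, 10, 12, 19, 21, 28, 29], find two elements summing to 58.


Two pointers: lo=0, hi=7
No pair sums to 58


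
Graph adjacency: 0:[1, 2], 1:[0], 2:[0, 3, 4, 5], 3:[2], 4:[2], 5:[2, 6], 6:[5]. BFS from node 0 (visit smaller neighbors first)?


BFS queue: start with [0]
Visit order: [0, 1, 2, 3, 4, 5, 6]


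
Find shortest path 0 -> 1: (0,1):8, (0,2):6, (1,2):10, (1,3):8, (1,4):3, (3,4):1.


Dijkstra from 0:
Distances: {0: 0, 1: 8, 2: 6, 3: 12, 4: 11}
Shortest distance to 1 = 8, path = [0, 1]


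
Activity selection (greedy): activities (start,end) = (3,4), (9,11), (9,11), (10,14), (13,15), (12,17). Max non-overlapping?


Greedy: pick earliest-ending, then skip overlaps.
Selected (3 activities): [(3, 4), (9, 11), (13, 15)]


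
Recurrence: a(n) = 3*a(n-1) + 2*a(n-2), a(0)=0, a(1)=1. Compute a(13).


Build bottom-up:
...a(11)=283667, a(12)=1010295, a(13)=3*1010295+2*283667=3598219


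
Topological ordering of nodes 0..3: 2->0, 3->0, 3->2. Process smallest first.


Kahn's algorithm, process smallest node first
Order: [1, 3, 2, 0]


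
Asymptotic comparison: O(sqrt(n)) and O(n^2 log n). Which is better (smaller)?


sublinear grows slower than n^2 log n
O(sqrt(n)) is asymptotically smaller; O(n^2 log n) grows faster


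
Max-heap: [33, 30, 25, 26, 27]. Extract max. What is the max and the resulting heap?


Max = 33
Replace root with last, heapify down
Resulting heap: [30, 27, 25, 26]


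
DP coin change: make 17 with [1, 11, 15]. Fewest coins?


dp[0]=0; dp[i]=1+min(dp[i-c] for c in coins)
...dp[12]=2, dp[13]=3, dp[14]=4, dp[15]=1, dp[16]=2, dp[17]=3
Minimum coins for 17 = 3


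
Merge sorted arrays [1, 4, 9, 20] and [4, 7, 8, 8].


Compare heads, take smaller each step.
Merged: [1, 4, 4, 7, 8, 8, 9, 20]


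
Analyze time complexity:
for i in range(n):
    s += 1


Per nesting level: O(n) = O(n)
Complexity: O(n)


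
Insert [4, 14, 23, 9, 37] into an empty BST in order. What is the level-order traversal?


Root = 4; build tree by BST insertion.
Level-Order traversal: [4, 14, 9, 23, 37]


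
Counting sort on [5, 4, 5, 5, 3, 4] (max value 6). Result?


Count array: [0, 0, 0, 1, 2, 3, 0]
Reconstruct: [3, 4, 4, 5, 5, 5]


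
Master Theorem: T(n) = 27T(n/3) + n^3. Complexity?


a=27, b=3, c=3. log_3(27)=3 = c=3. Case 2: O(n^c log n) = O(n^3 log n)
Complexity: O(n^3 log n)


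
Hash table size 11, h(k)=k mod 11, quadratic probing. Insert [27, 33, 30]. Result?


Insertions: 27->slot 5; 33->slot 0; 30->slot 8
Table: [33, None, None, None, None, 27, None, None, 30, None, None]


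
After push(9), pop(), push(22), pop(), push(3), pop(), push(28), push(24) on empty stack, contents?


push(9) -> [9]
pop() returns 9 -> []
push(22) -> [22]
pop() returns 22 -> []
push(3) -> [3]
pop() returns 3 -> []
push(28) -> [28]
push(24) -> [28, 24]
Final stack (bottom to top): [28, 24]


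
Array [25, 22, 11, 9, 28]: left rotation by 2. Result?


Left rotate by 2: [11, 9, 28, 25, 22]


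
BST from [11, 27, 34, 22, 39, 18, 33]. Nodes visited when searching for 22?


BST root = 11
Search for 22: compare at each node
Path: [11, 27, 22]


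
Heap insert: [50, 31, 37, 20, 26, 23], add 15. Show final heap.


Append 15: [50, 31, 37, 20, 26, 23, 15]
Bubble up: no swaps needed
Result: [50, 31, 37, 20, 26, 23, 15]


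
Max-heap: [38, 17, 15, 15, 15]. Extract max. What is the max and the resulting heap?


Max = 38
Replace root with last, heapify down
Resulting heap: [17, 15, 15, 15]


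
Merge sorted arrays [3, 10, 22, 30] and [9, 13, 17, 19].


Compare heads, take smaller each step.
Merged: [3, 9, 10, 13, 17, 19, 22, 30]


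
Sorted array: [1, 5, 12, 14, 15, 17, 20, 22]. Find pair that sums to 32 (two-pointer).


Two pointers: lo=0, hi=7
Found pair: (12, 20) summing to 32
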